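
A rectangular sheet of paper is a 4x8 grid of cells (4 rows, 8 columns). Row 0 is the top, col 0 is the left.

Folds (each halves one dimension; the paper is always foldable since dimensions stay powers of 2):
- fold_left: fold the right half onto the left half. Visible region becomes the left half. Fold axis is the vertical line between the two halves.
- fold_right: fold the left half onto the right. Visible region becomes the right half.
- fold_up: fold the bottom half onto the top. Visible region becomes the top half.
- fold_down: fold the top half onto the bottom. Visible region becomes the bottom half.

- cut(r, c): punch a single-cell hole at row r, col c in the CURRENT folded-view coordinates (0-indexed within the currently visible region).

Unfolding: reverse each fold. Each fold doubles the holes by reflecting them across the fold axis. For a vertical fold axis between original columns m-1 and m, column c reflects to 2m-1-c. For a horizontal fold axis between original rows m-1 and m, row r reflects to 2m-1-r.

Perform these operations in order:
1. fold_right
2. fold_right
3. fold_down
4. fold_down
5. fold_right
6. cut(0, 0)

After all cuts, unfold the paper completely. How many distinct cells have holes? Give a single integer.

Answer: 32

Derivation:
Op 1 fold_right: fold axis v@4; visible region now rows[0,4) x cols[4,8) = 4x4
Op 2 fold_right: fold axis v@6; visible region now rows[0,4) x cols[6,8) = 4x2
Op 3 fold_down: fold axis h@2; visible region now rows[2,4) x cols[6,8) = 2x2
Op 4 fold_down: fold axis h@3; visible region now rows[3,4) x cols[6,8) = 1x2
Op 5 fold_right: fold axis v@7; visible region now rows[3,4) x cols[7,8) = 1x1
Op 6 cut(0, 0): punch at orig (3,7); cuts so far [(3, 7)]; region rows[3,4) x cols[7,8) = 1x1
Unfold 1 (reflect across v@7): 2 holes -> [(3, 6), (3, 7)]
Unfold 2 (reflect across h@3): 4 holes -> [(2, 6), (2, 7), (3, 6), (3, 7)]
Unfold 3 (reflect across h@2): 8 holes -> [(0, 6), (0, 7), (1, 6), (1, 7), (2, 6), (2, 7), (3, 6), (3, 7)]
Unfold 4 (reflect across v@6): 16 holes -> [(0, 4), (0, 5), (0, 6), (0, 7), (1, 4), (1, 5), (1, 6), (1, 7), (2, 4), (2, 5), (2, 6), (2, 7), (3, 4), (3, 5), (3, 6), (3, 7)]
Unfold 5 (reflect across v@4): 32 holes -> [(0, 0), (0, 1), (0, 2), (0, 3), (0, 4), (0, 5), (0, 6), (0, 7), (1, 0), (1, 1), (1, 2), (1, 3), (1, 4), (1, 5), (1, 6), (1, 7), (2, 0), (2, 1), (2, 2), (2, 3), (2, 4), (2, 5), (2, 6), (2, 7), (3, 0), (3, 1), (3, 2), (3, 3), (3, 4), (3, 5), (3, 6), (3, 7)]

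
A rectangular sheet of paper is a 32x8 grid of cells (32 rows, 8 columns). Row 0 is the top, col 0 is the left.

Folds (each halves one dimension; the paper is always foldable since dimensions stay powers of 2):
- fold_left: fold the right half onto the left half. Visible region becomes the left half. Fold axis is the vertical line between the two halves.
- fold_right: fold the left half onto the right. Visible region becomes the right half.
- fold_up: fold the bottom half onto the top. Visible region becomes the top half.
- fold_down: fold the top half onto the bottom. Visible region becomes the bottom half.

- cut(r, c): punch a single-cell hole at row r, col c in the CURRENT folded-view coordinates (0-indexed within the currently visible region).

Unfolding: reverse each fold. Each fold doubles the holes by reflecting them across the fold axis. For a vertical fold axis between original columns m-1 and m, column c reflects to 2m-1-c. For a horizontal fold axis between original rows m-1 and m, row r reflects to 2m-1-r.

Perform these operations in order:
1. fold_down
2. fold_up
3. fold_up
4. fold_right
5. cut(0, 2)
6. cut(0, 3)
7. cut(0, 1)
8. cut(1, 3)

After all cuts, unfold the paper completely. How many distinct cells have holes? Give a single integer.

Answer: 64

Derivation:
Op 1 fold_down: fold axis h@16; visible region now rows[16,32) x cols[0,8) = 16x8
Op 2 fold_up: fold axis h@24; visible region now rows[16,24) x cols[0,8) = 8x8
Op 3 fold_up: fold axis h@20; visible region now rows[16,20) x cols[0,8) = 4x8
Op 4 fold_right: fold axis v@4; visible region now rows[16,20) x cols[4,8) = 4x4
Op 5 cut(0, 2): punch at orig (16,6); cuts so far [(16, 6)]; region rows[16,20) x cols[4,8) = 4x4
Op 6 cut(0, 3): punch at orig (16,7); cuts so far [(16, 6), (16, 7)]; region rows[16,20) x cols[4,8) = 4x4
Op 7 cut(0, 1): punch at orig (16,5); cuts so far [(16, 5), (16, 6), (16, 7)]; region rows[16,20) x cols[4,8) = 4x4
Op 8 cut(1, 3): punch at orig (17,7); cuts so far [(16, 5), (16, 6), (16, 7), (17, 7)]; region rows[16,20) x cols[4,8) = 4x4
Unfold 1 (reflect across v@4): 8 holes -> [(16, 0), (16, 1), (16, 2), (16, 5), (16, 6), (16, 7), (17, 0), (17, 7)]
Unfold 2 (reflect across h@20): 16 holes -> [(16, 0), (16, 1), (16, 2), (16, 5), (16, 6), (16, 7), (17, 0), (17, 7), (22, 0), (22, 7), (23, 0), (23, 1), (23, 2), (23, 5), (23, 6), (23, 7)]
Unfold 3 (reflect across h@24): 32 holes -> [(16, 0), (16, 1), (16, 2), (16, 5), (16, 6), (16, 7), (17, 0), (17, 7), (22, 0), (22, 7), (23, 0), (23, 1), (23, 2), (23, 5), (23, 6), (23, 7), (24, 0), (24, 1), (24, 2), (24, 5), (24, 6), (24, 7), (25, 0), (25, 7), (30, 0), (30, 7), (31, 0), (31, 1), (31, 2), (31, 5), (31, 6), (31, 7)]
Unfold 4 (reflect across h@16): 64 holes -> [(0, 0), (0, 1), (0, 2), (0, 5), (0, 6), (0, 7), (1, 0), (1, 7), (6, 0), (6, 7), (7, 0), (7, 1), (7, 2), (7, 5), (7, 6), (7, 7), (8, 0), (8, 1), (8, 2), (8, 5), (8, 6), (8, 7), (9, 0), (9, 7), (14, 0), (14, 7), (15, 0), (15, 1), (15, 2), (15, 5), (15, 6), (15, 7), (16, 0), (16, 1), (16, 2), (16, 5), (16, 6), (16, 7), (17, 0), (17, 7), (22, 0), (22, 7), (23, 0), (23, 1), (23, 2), (23, 5), (23, 6), (23, 7), (24, 0), (24, 1), (24, 2), (24, 5), (24, 6), (24, 7), (25, 0), (25, 7), (30, 0), (30, 7), (31, 0), (31, 1), (31, 2), (31, 5), (31, 6), (31, 7)]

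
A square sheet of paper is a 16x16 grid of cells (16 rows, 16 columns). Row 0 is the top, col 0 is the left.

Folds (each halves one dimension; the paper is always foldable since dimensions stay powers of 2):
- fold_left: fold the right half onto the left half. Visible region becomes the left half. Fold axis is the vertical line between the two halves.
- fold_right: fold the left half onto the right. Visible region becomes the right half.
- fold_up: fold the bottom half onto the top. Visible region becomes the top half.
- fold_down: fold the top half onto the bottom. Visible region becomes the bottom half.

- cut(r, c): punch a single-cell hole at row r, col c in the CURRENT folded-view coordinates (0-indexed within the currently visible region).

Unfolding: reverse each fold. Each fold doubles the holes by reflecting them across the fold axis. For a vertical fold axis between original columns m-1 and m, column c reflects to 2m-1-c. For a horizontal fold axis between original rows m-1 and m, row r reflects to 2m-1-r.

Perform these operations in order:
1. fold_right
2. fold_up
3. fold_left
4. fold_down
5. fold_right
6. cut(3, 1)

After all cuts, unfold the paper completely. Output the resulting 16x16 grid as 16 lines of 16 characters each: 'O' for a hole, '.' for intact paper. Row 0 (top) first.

Op 1 fold_right: fold axis v@8; visible region now rows[0,16) x cols[8,16) = 16x8
Op 2 fold_up: fold axis h@8; visible region now rows[0,8) x cols[8,16) = 8x8
Op 3 fold_left: fold axis v@12; visible region now rows[0,8) x cols[8,12) = 8x4
Op 4 fold_down: fold axis h@4; visible region now rows[4,8) x cols[8,12) = 4x4
Op 5 fold_right: fold axis v@10; visible region now rows[4,8) x cols[10,12) = 4x2
Op 6 cut(3, 1): punch at orig (7,11); cuts so far [(7, 11)]; region rows[4,8) x cols[10,12) = 4x2
Unfold 1 (reflect across v@10): 2 holes -> [(7, 8), (7, 11)]
Unfold 2 (reflect across h@4): 4 holes -> [(0, 8), (0, 11), (7, 8), (7, 11)]
Unfold 3 (reflect across v@12): 8 holes -> [(0, 8), (0, 11), (0, 12), (0, 15), (7, 8), (7, 11), (7, 12), (7, 15)]
Unfold 4 (reflect across h@8): 16 holes -> [(0, 8), (0, 11), (0, 12), (0, 15), (7, 8), (7, 11), (7, 12), (7, 15), (8, 8), (8, 11), (8, 12), (8, 15), (15, 8), (15, 11), (15, 12), (15, 15)]
Unfold 5 (reflect across v@8): 32 holes -> [(0, 0), (0, 3), (0, 4), (0, 7), (0, 8), (0, 11), (0, 12), (0, 15), (7, 0), (7, 3), (7, 4), (7, 7), (7, 8), (7, 11), (7, 12), (7, 15), (8, 0), (8, 3), (8, 4), (8, 7), (8, 8), (8, 11), (8, 12), (8, 15), (15, 0), (15, 3), (15, 4), (15, 7), (15, 8), (15, 11), (15, 12), (15, 15)]

Answer: O..OO..OO..OO..O
................
................
................
................
................
................
O..OO..OO..OO..O
O..OO..OO..OO..O
................
................
................
................
................
................
O..OO..OO..OO..O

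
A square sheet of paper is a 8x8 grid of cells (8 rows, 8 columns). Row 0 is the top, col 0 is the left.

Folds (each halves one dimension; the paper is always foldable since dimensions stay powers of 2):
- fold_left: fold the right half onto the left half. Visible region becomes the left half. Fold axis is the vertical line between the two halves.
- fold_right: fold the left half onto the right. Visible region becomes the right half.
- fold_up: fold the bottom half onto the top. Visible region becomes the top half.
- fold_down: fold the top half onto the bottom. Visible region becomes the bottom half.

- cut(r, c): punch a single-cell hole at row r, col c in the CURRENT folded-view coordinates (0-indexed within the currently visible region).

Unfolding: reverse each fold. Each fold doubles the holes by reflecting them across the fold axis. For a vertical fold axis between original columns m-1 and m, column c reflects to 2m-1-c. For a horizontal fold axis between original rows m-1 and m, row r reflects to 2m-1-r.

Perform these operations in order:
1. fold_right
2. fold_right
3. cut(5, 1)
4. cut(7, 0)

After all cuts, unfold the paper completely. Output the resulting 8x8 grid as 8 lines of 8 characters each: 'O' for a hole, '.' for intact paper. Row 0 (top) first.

Op 1 fold_right: fold axis v@4; visible region now rows[0,8) x cols[4,8) = 8x4
Op 2 fold_right: fold axis v@6; visible region now rows[0,8) x cols[6,8) = 8x2
Op 3 cut(5, 1): punch at orig (5,7); cuts so far [(5, 7)]; region rows[0,8) x cols[6,8) = 8x2
Op 4 cut(7, 0): punch at orig (7,6); cuts so far [(5, 7), (7, 6)]; region rows[0,8) x cols[6,8) = 8x2
Unfold 1 (reflect across v@6): 4 holes -> [(5, 4), (5, 7), (7, 5), (7, 6)]
Unfold 2 (reflect across v@4): 8 holes -> [(5, 0), (5, 3), (5, 4), (5, 7), (7, 1), (7, 2), (7, 5), (7, 6)]

Answer: ........
........
........
........
........
O..OO..O
........
.OO..OO.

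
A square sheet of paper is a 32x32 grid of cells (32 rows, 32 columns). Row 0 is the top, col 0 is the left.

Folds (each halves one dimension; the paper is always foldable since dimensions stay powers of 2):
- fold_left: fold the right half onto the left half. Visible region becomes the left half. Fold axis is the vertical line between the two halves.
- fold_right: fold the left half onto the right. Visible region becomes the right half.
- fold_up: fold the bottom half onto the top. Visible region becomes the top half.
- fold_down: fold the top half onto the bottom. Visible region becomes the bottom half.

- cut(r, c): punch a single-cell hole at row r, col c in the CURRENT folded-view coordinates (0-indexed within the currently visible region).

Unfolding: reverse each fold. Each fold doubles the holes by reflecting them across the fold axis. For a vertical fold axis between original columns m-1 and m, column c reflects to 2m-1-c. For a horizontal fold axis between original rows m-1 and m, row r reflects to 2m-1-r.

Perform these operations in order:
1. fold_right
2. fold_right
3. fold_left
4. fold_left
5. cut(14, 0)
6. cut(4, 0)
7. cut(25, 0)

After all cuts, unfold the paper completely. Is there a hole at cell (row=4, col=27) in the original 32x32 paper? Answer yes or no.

Answer: yes

Derivation:
Op 1 fold_right: fold axis v@16; visible region now rows[0,32) x cols[16,32) = 32x16
Op 2 fold_right: fold axis v@24; visible region now rows[0,32) x cols[24,32) = 32x8
Op 3 fold_left: fold axis v@28; visible region now rows[0,32) x cols[24,28) = 32x4
Op 4 fold_left: fold axis v@26; visible region now rows[0,32) x cols[24,26) = 32x2
Op 5 cut(14, 0): punch at orig (14,24); cuts so far [(14, 24)]; region rows[0,32) x cols[24,26) = 32x2
Op 6 cut(4, 0): punch at orig (4,24); cuts so far [(4, 24), (14, 24)]; region rows[0,32) x cols[24,26) = 32x2
Op 7 cut(25, 0): punch at orig (25,24); cuts so far [(4, 24), (14, 24), (25, 24)]; region rows[0,32) x cols[24,26) = 32x2
Unfold 1 (reflect across v@26): 6 holes -> [(4, 24), (4, 27), (14, 24), (14, 27), (25, 24), (25, 27)]
Unfold 2 (reflect across v@28): 12 holes -> [(4, 24), (4, 27), (4, 28), (4, 31), (14, 24), (14, 27), (14, 28), (14, 31), (25, 24), (25, 27), (25, 28), (25, 31)]
Unfold 3 (reflect across v@24): 24 holes -> [(4, 16), (4, 19), (4, 20), (4, 23), (4, 24), (4, 27), (4, 28), (4, 31), (14, 16), (14, 19), (14, 20), (14, 23), (14, 24), (14, 27), (14, 28), (14, 31), (25, 16), (25, 19), (25, 20), (25, 23), (25, 24), (25, 27), (25, 28), (25, 31)]
Unfold 4 (reflect across v@16): 48 holes -> [(4, 0), (4, 3), (4, 4), (4, 7), (4, 8), (4, 11), (4, 12), (4, 15), (4, 16), (4, 19), (4, 20), (4, 23), (4, 24), (4, 27), (4, 28), (4, 31), (14, 0), (14, 3), (14, 4), (14, 7), (14, 8), (14, 11), (14, 12), (14, 15), (14, 16), (14, 19), (14, 20), (14, 23), (14, 24), (14, 27), (14, 28), (14, 31), (25, 0), (25, 3), (25, 4), (25, 7), (25, 8), (25, 11), (25, 12), (25, 15), (25, 16), (25, 19), (25, 20), (25, 23), (25, 24), (25, 27), (25, 28), (25, 31)]
Holes: [(4, 0), (4, 3), (4, 4), (4, 7), (4, 8), (4, 11), (4, 12), (4, 15), (4, 16), (4, 19), (4, 20), (4, 23), (4, 24), (4, 27), (4, 28), (4, 31), (14, 0), (14, 3), (14, 4), (14, 7), (14, 8), (14, 11), (14, 12), (14, 15), (14, 16), (14, 19), (14, 20), (14, 23), (14, 24), (14, 27), (14, 28), (14, 31), (25, 0), (25, 3), (25, 4), (25, 7), (25, 8), (25, 11), (25, 12), (25, 15), (25, 16), (25, 19), (25, 20), (25, 23), (25, 24), (25, 27), (25, 28), (25, 31)]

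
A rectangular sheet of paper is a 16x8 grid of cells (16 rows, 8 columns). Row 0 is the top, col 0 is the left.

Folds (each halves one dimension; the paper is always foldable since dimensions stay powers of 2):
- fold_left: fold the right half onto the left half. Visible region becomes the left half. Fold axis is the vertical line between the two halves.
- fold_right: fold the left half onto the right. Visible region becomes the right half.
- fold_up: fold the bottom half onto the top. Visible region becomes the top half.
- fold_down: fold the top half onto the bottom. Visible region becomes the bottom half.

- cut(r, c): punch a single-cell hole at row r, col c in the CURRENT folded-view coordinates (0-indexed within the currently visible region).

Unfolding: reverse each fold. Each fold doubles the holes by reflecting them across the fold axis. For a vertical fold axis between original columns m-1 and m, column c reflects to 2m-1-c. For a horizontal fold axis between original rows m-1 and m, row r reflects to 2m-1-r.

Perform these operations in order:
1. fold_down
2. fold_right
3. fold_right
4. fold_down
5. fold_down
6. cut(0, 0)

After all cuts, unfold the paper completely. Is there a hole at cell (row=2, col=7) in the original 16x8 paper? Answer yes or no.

Op 1 fold_down: fold axis h@8; visible region now rows[8,16) x cols[0,8) = 8x8
Op 2 fold_right: fold axis v@4; visible region now rows[8,16) x cols[4,8) = 8x4
Op 3 fold_right: fold axis v@6; visible region now rows[8,16) x cols[6,8) = 8x2
Op 4 fold_down: fold axis h@12; visible region now rows[12,16) x cols[6,8) = 4x2
Op 5 fold_down: fold axis h@14; visible region now rows[14,16) x cols[6,8) = 2x2
Op 6 cut(0, 0): punch at orig (14,6); cuts so far [(14, 6)]; region rows[14,16) x cols[6,8) = 2x2
Unfold 1 (reflect across h@14): 2 holes -> [(13, 6), (14, 6)]
Unfold 2 (reflect across h@12): 4 holes -> [(9, 6), (10, 6), (13, 6), (14, 6)]
Unfold 3 (reflect across v@6): 8 holes -> [(9, 5), (9, 6), (10, 5), (10, 6), (13, 5), (13, 6), (14, 5), (14, 6)]
Unfold 4 (reflect across v@4): 16 holes -> [(9, 1), (9, 2), (9, 5), (9, 6), (10, 1), (10, 2), (10, 5), (10, 6), (13, 1), (13, 2), (13, 5), (13, 6), (14, 1), (14, 2), (14, 5), (14, 6)]
Unfold 5 (reflect across h@8): 32 holes -> [(1, 1), (1, 2), (1, 5), (1, 6), (2, 1), (2, 2), (2, 5), (2, 6), (5, 1), (5, 2), (5, 5), (5, 6), (6, 1), (6, 2), (6, 5), (6, 6), (9, 1), (9, 2), (9, 5), (9, 6), (10, 1), (10, 2), (10, 5), (10, 6), (13, 1), (13, 2), (13, 5), (13, 6), (14, 1), (14, 2), (14, 5), (14, 6)]
Holes: [(1, 1), (1, 2), (1, 5), (1, 6), (2, 1), (2, 2), (2, 5), (2, 6), (5, 1), (5, 2), (5, 5), (5, 6), (6, 1), (6, 2), (6, 5), (6, 6), (9, 1), (9, 2), (9, 5), (9, 6), (10, 1), (10, 2), (10, 5), (10, 6), (13, 1), (13, 2), (13, 5), (13, 6), (14, 1), (14, 2), (14, 5), (14, 6)]

Answer: no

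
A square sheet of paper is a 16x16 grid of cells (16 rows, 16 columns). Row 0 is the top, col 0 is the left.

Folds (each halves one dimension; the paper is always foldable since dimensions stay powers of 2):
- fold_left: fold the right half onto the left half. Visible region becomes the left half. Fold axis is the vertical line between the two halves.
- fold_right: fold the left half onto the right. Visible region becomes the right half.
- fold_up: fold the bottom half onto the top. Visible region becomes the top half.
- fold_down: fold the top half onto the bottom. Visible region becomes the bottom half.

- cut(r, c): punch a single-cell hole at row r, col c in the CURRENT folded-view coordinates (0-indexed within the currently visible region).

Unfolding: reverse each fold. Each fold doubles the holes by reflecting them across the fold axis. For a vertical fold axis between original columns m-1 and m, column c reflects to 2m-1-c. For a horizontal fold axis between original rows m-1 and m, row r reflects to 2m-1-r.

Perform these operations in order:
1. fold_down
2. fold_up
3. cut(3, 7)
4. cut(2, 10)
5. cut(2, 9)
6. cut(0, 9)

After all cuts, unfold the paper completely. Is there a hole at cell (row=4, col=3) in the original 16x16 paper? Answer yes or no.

Answer: no

Derivation:
Op 1 fold_down: fold axis h@8; visible region now rows[8,16) x cols[0,16) = 8x16
Op 2 fold_up: fold axis h@12; visible region now rows[8,12) x cols[0,16) = 4x16
Op 3 cut(3, 7): punch at orig (11,7); cuts so far [(11, 7)]; region rows[8,12) x cols[0,16) = 4x16
Op 4 cut(2, 10): punch at orig (10,10); cuts so far [(10, 10), (11, 7)]; region rows[8,12) x cols[0,16) = 4x16
Op 5 cut(2, 9): punch at orig (10,9); cuts so far [(10, 9), (10, 10), (11, 7)]; region rows[8,12) x cols[0,16) = 4x16
Op 6 cut(0, 9): punch at orig (8,9); cuts so far [(8, 9), (10, 9), (10, 10), (11, 7)]; region rows[8,12) x cols[0,16) = 4x16
Unfold 1 (reflect across h@12): 8 holes -> [(8, 9), (10, 9), (10, 10), (11, 7), (12, 7), (13, 9), (13, 10), (15, 9)]
Unfold 2 (reflect across h@8): 16 holes -> [(0, 9), (2, 9), (2, 10), (3, 7), (4, 7), (5, 9), (5, 10), (7, 9), (8, 9), (10, 9), (10, 10), (11, 7), (12, 7), (13, 9), (13, 10), (15, 9)]
Holes: [(0, 9), (2, 9), (2, 10), (3, 7), (4, 7), (5, 9), (5, 10), (7, 9), (8, 9), (10, 9), (10, 10), (11, 7), (12, 7), (13, 9), (13, 10), (15, 9)]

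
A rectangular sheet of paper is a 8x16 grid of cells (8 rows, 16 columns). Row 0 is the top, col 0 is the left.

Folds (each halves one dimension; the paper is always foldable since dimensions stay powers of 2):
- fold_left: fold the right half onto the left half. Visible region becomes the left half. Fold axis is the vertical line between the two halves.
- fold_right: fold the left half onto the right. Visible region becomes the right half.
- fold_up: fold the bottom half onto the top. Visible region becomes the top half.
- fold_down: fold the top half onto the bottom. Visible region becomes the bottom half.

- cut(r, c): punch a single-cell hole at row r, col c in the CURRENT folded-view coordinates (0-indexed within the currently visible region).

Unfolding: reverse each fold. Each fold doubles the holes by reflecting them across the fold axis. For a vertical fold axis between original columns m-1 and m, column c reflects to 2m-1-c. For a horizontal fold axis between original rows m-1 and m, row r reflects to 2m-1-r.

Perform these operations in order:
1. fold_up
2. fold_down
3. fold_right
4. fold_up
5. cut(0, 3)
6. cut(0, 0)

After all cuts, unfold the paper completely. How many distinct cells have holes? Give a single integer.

Op 1 fold_up: fold axis h@4; visible region now rows[0,4) x cols[0,16) = 4x16
Op 2 fold_down: fold axis h@2; visible region now rows[2,4) x cols[0,16) = 2x16
Op 3 fold_right: fold axis v@8; visible region now rows[2,4) x cols[8,16) = 2x8
Op 4 fold_up: fold axis h@3; visible region now rows[2,3) x cols[8,16) = 1x8
Op 5 cut(0, 3): punch at orig (2,11); cuts so far [(2, 11)]; region rows[2,3) x cols[8,16) = 1x8
Op 6 cut(0, 0): punch at orig (2,8); cuts so far [(2, 8), (2, 11)]; region rows[2,3) x cols[8,16) = 1x8
Unfold 1 (reflect across h@3): 4 holes -> [(2, 8), (2, 11), (3, 8), (3, 11)]
Unfold 2 (reflect across v@8): 8 holes -> [(2, 4), (2, 7), (2, 8), (2, 11), (3, 4), (3, 7), (3, 8), (3, 11)]
Unfold 3 (reflect across h@2): 16 holes -> [(0, 4), (0, 7), (0, 8), (0, 11), (1, 4), (1, 7), (1, 8), (1, 11), (2, 4), (2, 7), (2, 8), (2, 11), (3, 4), (3, 7), (3, 8), (3, 11)]
Unfold 4 (reflect across h@4): 32 holes -> [(0, 4), (0, 7), (0, 8), (0, 11), (1, 4), (1, 7), (1, 8), (1, 11), (2, 4), (2, 7), (2, 8), (2, 11), (3, 4), (3, 7), (3, 8), (3, 11), (4, 4), (4, 7), (4, 8), (4, 11), (5, 4), (5, 7), (5, 8), (5, 11), (6, 4), (6, 7), (6, 8), (6, 11), (7, 4), (7, 7), (7, 8), (7, 11)]

Answer: 32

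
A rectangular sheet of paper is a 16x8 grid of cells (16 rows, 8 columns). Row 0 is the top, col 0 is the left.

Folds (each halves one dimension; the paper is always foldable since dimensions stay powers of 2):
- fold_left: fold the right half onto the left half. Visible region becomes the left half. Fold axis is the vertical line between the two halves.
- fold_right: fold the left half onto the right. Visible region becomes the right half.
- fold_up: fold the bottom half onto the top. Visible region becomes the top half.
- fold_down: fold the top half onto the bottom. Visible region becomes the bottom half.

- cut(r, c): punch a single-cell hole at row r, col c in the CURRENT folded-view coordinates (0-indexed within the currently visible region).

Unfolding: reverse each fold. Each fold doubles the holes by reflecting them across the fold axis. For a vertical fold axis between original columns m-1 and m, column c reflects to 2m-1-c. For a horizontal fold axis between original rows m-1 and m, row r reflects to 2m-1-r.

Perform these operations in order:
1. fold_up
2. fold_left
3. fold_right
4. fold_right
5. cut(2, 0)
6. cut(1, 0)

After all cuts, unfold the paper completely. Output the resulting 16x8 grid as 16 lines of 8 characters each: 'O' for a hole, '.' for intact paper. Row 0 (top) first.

Answer: ........
OOOOOOOO
OOOOOOOO
........
........
........
........
........
........
........
........
........
........
OOOOOOOO
OOOOOOOO
........

Derivation:
Op 1 fold_up: fold axis h@8; visible region now rows[0,8) x cols[0,8) = 8x8
Op 2 fold_left: fold axis v@4; visible region now rows[0,8) x cols[0,4) = 8x4
Op 3 fold_right: fold axis v@2; visible region now rows[0,8) x cols[2,4) = 8x2
Op 4 fold_right: fold axis v@3; visible region now rows[0,8) x cols[3,4) = 8x1
Op 5 cut(2, 0): punch at orig (2,3); cuts so far [(2, 3)]; region rows[0,8) x cols[3,4) = 8x1
Op 6 cut(1, 0): punch at orig (1,3); cuts so far [(1, 3), (2, 3)]; region rows[0,8) x cols[3,4) = 8x1
Unfold 1 (reflect across v@3): 4 holes -> [(1, 2), (1, 3), (2, 2), (2, 3)]
Unfold 2 (reflect across v@2): 8 holes -> [(1, 0), (1, 1), (1, 2), (1, 3), (2, 0), (2, 1), (2, 2), (2, 3)]
Unfold 3 (reflect across v@4): 16 holes -> [(1, 0), (1, 1), (1, 2), (1, 3), (1, 4), (1, 5), (1, 6), (1, 7), (2, 0), (2, 1), (2, 2), (2, 3), (2, 4), (2, 5), (2, 6), (2, 7)]
Unfold 4 (reflect across h@8): 32 holes -> [(1, 0), (1, 1), (1, 2), (1, 3), (1, 4), (1, 5), (1, 6), (1, 7), (2, 0), (2, 1), (2, 2), (2, 3), (2, 4), (2, 5), (2, 6), (2, 7), (13, 0), (13, 1), (13, 2), (13, 3), (13, 4), (13, 5), (13, 6), (13, 7), (14, 0), (14, 1), (14, 2), (14, 3), (14, 4), (14, 5), (14, 6), (14, 7)]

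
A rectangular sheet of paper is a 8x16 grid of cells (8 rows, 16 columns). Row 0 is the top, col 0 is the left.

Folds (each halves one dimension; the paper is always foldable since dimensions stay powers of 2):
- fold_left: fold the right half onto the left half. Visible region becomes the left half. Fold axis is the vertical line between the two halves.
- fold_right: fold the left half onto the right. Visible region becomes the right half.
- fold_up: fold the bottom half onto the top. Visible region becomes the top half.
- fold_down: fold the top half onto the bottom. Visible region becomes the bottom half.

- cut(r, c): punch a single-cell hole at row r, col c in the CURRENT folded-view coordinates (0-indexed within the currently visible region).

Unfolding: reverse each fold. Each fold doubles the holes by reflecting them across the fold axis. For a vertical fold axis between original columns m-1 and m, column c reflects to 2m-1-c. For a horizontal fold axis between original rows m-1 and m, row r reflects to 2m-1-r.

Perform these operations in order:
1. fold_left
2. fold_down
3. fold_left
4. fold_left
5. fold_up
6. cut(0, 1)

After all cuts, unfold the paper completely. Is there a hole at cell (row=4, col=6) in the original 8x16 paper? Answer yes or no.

Answer: yes

Derivation:
Op 1 fold_left: fold axis v@8; visible region now rows[0,8) x cols[0,8) = 8x8
Op 2 fold_down: fold axis h@4; visible region now rows[4,8) x cols[0,8) = 4x8
Op 3 fold_left: fold axis v@4; visible region now rows[4,8) x cols[0,4) = 4x4
Op 4 fold_left: fold axis v@2; visible region now rows[4,8) x cols[0,2) = 4x2
Op 5 fold_up: fold axis h@6; visible region now rows[4,6) x cols[0,2) = 2x2
Op 6 cut(0, 1): punch at orig (4,1); cuts so far [(4, 1)]; region rows[4,6) x cols[0,2) = 2x2
Unfold 1 (reflect across h@6): 2 holes -> [(4, 1), (7, 1)]
Unfold 2 (reflect across v@2): 4 holes -> [(4, 1), (4, 2), (7, 1), (7, 2)]
Unfold 3 (reflect across v@4): 8 holes -> [(4, 1), (4, 2), (4, 5), (4, 6), (7, 1), (7, 2), (7, 5), (7, 6)]
Unfold 4 (reflect across h@4): 16 holes -> [(0, 1), (0, 2), (0, 5), (0, 6), (3, 1), (3, 2), (3, 5), (3, 6), (4, 1), (4, 2), (4, 5), (4, 6), (7, 1), (7, 2), (7, 5), (7, 6)]
Unfold 5 (reflect across v@8): 32 holes -> [(0, 1), (0, 2), (0, 5), (0, 6), (0, 9), (0, 10), (0, 13), (0, 14), (3, 1), (3, 2), (3, 5), (3, 6), (3, 9), (3, 10), (3, 13), (3, 14), (4, 1), (4, 2), (4, 5), (4, 6), (4, 9), (4, 10), (4, 13), (4, 14), (7, 1), (7, 2), (7, 5), (7, 6), (7, 9), (7, 10), (7, 13), (7, 14)]
Holes: [(0, 1), (0, 2), (0, 5), (0, 6), (0, 9), (0, 10), (0, 13), (0, 14), (3, 1), (3, 2), (3, 5), (3, 6), (3, 9), (3, 10), (3, 13), (3, 14), (4, 1), (4, 2), (4, 5), (4, 6), (4, 9), (4, 10), (4, 13), (4, 14), (7, 1), (7, 2), (7, 5), (7, 6), (7, 9), (7, 10), (7, 13), (7, 14)]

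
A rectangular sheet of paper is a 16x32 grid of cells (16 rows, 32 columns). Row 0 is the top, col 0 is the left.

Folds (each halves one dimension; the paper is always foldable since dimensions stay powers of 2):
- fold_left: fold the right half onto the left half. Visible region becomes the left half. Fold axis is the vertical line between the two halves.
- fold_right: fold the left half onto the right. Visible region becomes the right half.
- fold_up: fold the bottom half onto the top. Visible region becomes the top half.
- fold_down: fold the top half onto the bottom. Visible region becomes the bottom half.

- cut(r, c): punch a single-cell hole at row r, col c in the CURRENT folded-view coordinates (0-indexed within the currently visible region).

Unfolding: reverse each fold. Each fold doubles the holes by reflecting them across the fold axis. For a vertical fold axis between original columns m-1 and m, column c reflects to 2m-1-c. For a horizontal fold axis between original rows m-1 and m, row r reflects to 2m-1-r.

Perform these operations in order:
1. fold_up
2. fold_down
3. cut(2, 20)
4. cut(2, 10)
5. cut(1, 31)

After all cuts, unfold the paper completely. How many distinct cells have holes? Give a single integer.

Op 1 fold_up: fold axis h@8; visible region now rows[0,8) x cols[0,32) = 8x32
Op 2 fold_down: fold axis h@4; visible region now rows[4,8) x cols[0,32) = 4x32
Op 3 cut(2, 20): punch at orig (6,20); cuts so far [(6, 20)]; region rows[4,8) x cols[0,32) = 4x32
Op 4 cut(2, 10): punch at orig (6,10); cuts so far [(6, 10), (6, 20)]; region rows[4,8) x cols[0,32) = 4x32
Op 5 cut(1, 31): punch at orig (5,31); cuts so far [(5, 31), (6, 10), (6, 20)]; region rows[4,8) x cols[0,32) = 4x32
Unfold 1 (reflect across h@4): 6 holes -> [(1, 10), (1, 20), (2, 31), (5, 31), (6, 10), (6, 20)]
Unfold 2 (reflect across h@8): 12 holes -> [(1, 10), (1, 20), (2, 31), (5, 31), (6, 10), (6, 20), (9, 10), (9, 20), (10, 31), (13, 31), (14, 10), (14, 20)]

Answer: 12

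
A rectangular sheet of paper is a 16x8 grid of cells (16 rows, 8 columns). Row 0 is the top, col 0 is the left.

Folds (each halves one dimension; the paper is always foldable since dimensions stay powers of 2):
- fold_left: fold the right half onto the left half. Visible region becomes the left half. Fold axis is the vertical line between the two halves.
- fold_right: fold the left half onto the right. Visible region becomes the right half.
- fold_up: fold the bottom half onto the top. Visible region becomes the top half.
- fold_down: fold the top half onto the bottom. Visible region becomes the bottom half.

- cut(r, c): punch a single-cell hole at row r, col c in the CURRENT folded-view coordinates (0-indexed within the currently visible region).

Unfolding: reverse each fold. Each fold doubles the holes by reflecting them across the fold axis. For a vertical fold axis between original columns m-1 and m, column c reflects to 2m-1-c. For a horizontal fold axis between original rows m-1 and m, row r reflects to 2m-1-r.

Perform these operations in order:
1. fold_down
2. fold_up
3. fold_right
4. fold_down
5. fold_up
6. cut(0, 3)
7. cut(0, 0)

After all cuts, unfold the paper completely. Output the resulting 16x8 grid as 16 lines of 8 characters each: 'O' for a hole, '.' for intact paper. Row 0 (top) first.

Answer: O..OO..O
O..OO..O
O..OO..O
O..OO..O
O..OO..O
O..OO..O
O..OO..O
O..OO..O
O..OO..O
O..OO..O
O..OO..O
O..OO..O
O..OO..O
O..OO..O
O..OO..O
O..OO..O

Derivation:
Op 1 fold_down: fold axis h@8; visible region now rows[8,16) x cols[0,8) = 8x8
Op 2 fold_up: fold axis h@12; visible region now rows[8,12) x cols[0,8) = 4x8
Op 3 fold_right: fold axis v@4; visible region now rows[8,12) x cols[4,8) = 4x4
Op 4 fold_down: fold axis h@10; visible region now rows[10,12) x cols[4,8) = 2x4
Op 5 fold_up: fold axis h@11; visible region now rows[10,11) x cols[4,8) = 1x4
Op 6 cut(0, 3): punch at orig (10,7); cuts so far [(10, 7)]; region rows[10,11) x cols[4,8) = 1x4
Op 7 cut(0, 0): punch at orig (10,4); cuts so far [(10, 4), (10, 7)]; region rows[10,11) x cols[4,8) = 1x4
Unfold 1 (reflect across h@11): 4 holes -> [(10, 4), (10, 7), (11, 4), (11, 7)]
Unfold 2 (reflect across h@10): 8 holes -> [(8, 4), (8, 7), (9, 4), (9, 7), (10, 4), (10, 7), (11, 4), (11, 7)]
Unfold 3 (reflect across v@4): 16 holes -> [(8, 0), (8, 3), (8, 4), (8, 7), (9, 0), (9, 3), (9, 4), (9, 7), (10, 0), (10, 3), (10, 4), (10, 7), (11, 0), (11, 3), (11, 4), (11, 7)]
Unfold 4 (reflect across h@12): 32 holes -> [(8, 0), (8, 3), (8, 4), (8, 7), (9, 0), (9, 3), (9, 4), (9, 7), (10, 0), (10, 3), (10, 4), (10, 7), (11, 0), (11, 3), (11, 4), (11, 7), (12, 0), (12, 3), (12, 4), (12, 7), (13, 0), (13, 3), (13, 4), (13, 7), (14, 0), (14, 3), (14, 4), (14, 7), (15, 0), (15, 3), (15, 4), (15, 7)]
Unfold 5 (reflect across h@8): 64 holes -> [(0, 0), (0, 3), (0, 4), (0, 7), (1, 0), (1, 3), (1, 4), (1, 7), (2, 0), (2, 3), (2, 4), (2, 7), (3, 0), (3, 3), (3, 4), (3, 7), (4, 0), (4, 3), (4, 4), (4, 7), (5, 0), (5, 3), (5, 4), (5, 7), (6, 0), (6, 3), (6, 4), (6, 7), (7, 0), (7, 3), (7, 4), (7, 7), (8, 0), (8, 3), (8, 4), (8, 7), (9, 0), (9, 3), (9, 4), (9, 7), (10, 0), (10, 3), (10, 4), (10, 7), (11, 0), (11, 3), (11, 4), (11, 7), (12, 0), (12, 3), (12, 4), (12, 7), (13, 0), (13, 3), (13, 4), (13, 7), (14, 0), (14, 3), (14, 4), (14, 7), (15, 0), (15, 3), (15, 4), (15, 7)]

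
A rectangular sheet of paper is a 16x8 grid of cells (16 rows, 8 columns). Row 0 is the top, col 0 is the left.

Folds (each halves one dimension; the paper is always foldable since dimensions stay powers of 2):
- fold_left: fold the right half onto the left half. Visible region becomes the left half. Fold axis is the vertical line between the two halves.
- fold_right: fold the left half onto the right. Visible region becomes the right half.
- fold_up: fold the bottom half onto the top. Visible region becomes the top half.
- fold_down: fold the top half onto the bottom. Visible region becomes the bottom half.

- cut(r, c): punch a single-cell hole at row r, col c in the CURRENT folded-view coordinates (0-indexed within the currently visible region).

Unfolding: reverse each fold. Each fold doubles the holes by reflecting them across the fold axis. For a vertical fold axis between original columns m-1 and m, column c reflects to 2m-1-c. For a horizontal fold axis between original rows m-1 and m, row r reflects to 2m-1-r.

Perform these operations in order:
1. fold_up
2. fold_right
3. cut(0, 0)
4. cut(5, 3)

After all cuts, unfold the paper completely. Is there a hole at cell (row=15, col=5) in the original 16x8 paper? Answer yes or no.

Answer: no

Derivation:
Op 1 fold_up: fold axis h@8; visible region now rows[0,8) x cols[0,8) = 8x8
Op 2 fold_right: fold axis v@4; visible region now rows[0,8) x cols[4,8) = 8x4
Op 3 cut(0, 0): punch at orig (0,4); cuts so far [(0, 4)]; region rows[0,8) x cols[4,8) = 8x4
Op 4 cut(5, 3): punch at orig (5,7); cuts so far [(0, 4), (5, 7)]; region rows[0,8) x cols[4,8) = 8x4
Unfold 1 (reflect across v@4): 4 holes -> [(0, 3), (0, 4), (5, 0), (5, 7)]
Unfold 2 (reflect across h@8): 8 holes -> [(0, 3), (0, 4), (5, 0), (5, 7), (10, 0), (10, 7), (15, 3), (15, 4)]
Holes: [(0, 3), (0, 4), (5, 0), (5, 7), (10, 0), (10, 7), (15, 3), (15, 4)]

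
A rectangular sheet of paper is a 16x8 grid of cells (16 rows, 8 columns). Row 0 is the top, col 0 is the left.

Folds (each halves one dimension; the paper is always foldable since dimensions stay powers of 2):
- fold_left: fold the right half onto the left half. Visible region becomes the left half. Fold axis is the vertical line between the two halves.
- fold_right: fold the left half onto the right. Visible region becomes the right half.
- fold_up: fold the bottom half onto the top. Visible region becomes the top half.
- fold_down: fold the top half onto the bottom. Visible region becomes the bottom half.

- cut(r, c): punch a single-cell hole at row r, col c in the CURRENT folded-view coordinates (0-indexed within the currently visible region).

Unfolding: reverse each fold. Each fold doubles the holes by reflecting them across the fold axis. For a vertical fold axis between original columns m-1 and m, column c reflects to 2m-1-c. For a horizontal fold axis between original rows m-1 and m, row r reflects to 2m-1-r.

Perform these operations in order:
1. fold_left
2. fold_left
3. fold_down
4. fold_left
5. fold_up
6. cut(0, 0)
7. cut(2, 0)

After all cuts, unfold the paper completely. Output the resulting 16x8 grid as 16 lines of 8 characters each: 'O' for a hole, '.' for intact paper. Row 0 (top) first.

Answer: OOOOOOOO
........
OOOOOOOO
........
........
OOOOOOOO
........
OOOOOOOO
OOOOOOOO
........
OOOOOOOO
........
........
OOOOOOOO
........
OOOOOOOO

Derivation:
Op 1 fold_left: fold axis v@4; visible region now rows[0,16) x cols[0,4) = 16x4
Op 2 fold_left: fold axis v@2; visible region now rows[0,16) x cols[0,2) = 16x2
Op 3 fold_down: fold axis h@8; visible region now rows[8,16) x cols[0,2) = 8x2
Op 4 fold_left: fold axis v@1; visible region now rows[8,16) x cols[0,1) = 8x1
Op 5 fold_up: fold axis h@12; visible region now rows[8,12) x cols[0,1) = 4x1
Op 6 cut(0, 0): punch at orig (8,0); cuts so far [(8, 0)]; region rows[8,12) x cols[0,1) = 4x1
Op 7 cut(2, 0): punch at orig (10,0); cuts so far [(8, 0), (10, 0)]; region rows[8,12) x cols[0,1) = 4x1
Unfold 1 (reflect across h@12): 4 holes -> [(8, 0), (10, 0), (13, 0), (15, 0)]
Unfold 2 (reflect across v@1): 8 holes -> [(8, 0), (8, 1), (10, 0), (10, 1), (13, 0), (13, 1), (15, 0), (15, 1)]
Unfold 3 (reflect across h@8): 16 holes -> [(0, 0), (0, 1), (2, 0), (2, 1), (5, 0), (5, 1), (7, 0), (7, 1), (8, 0), (8, 1), (10, 0), (10, 1), (13, 0), (13, 1), (15, 0), (15, 1)]
Unfold 4 (reflect across v@2): 32 holes -> [(0, 0), (0, 1), (0, 2), (0, 3), (2, 0), (2, 1), (2, 2), (2, 3), (5, 0), (5, 1), (5, 2), (5, 3), (7, 0), (7, 1), (7, 2), (7, 3), (8, 0), (8, 1), (8, 2), (8, 3), (10, 0), (10, 1), (10, 2), (10, 3), (13, 0), (13, 1), (13, 2), (13, 3), (15, 0), (15, 1), (15, 2), (15, 3)]
Unfold 5 (reflect across v@4): 64 holes -> [(0, 0), (0, 1), (0, 2), (0, 3), (0, 4), (0, 5), (0, 6), (0, 7), (2, 0), (2, 1), (2, 2), (2, 3), (2, 4), (2, 5), (2, 6), (2, 7), (5, 0), (5, 1), (5, 2), (5, 3), (5, 4), (5, 5), (5, 6), (5, 7), (7, 0), (7, 1), (7, 2), (7, 3), (7, 4), (7, 5), (7, 6), (7, 7), (8, 0), (8, 1), (8, 2), (8, 3), (8, 4), (8, 5), (8, 6), (8, 7), (10, 0), (10, 1), (10, 2), (10, 3), (10, 4), (10, 5), (10, 6), (10, 7), (13, 0), (13, 1), (13, 2), (13, 3), (13, 4), (13, 5), (13, 6), (13, 7), (15, 0), (15, 1), (15, 2), (15, 3), (15, 4), (15, 5), (15, 6), (15, 7)]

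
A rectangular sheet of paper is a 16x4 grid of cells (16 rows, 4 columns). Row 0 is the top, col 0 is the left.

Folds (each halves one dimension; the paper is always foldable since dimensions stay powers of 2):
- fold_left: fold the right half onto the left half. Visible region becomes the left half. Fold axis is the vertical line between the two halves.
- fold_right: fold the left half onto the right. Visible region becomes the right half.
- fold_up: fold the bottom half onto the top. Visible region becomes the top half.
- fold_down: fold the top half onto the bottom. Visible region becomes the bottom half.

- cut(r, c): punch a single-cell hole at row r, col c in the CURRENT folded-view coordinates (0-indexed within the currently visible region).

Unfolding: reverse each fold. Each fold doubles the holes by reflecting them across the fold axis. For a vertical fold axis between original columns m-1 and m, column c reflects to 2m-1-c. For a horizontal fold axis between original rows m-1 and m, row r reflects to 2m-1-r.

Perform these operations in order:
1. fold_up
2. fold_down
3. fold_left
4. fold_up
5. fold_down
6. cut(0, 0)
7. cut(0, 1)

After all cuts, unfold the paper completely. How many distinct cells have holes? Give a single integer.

Op 1 fold_up: fold axis h@8; visible region now rows[0,8) x cols[0,4) = 8x4
Op 2 fold_down: fold axis h@4; visible region now rows[4,8) x cols[0,4) = 4x4
Op 3 fold_left: fold axis v@2; visible region now rows[4,8) x cols[0,2) = 4x2
Op 4 fold_up: fold axis h@6; visible region now rows[4,6) x cols[0,2) = 2x2
Op 5 fold_down: fold axis h@5; visible region now rows[5,6) x cols[0,2) = 1x2
Op 6 cut(0, 0): punch at orig (5,0); cuts so far [(5, 0)]; region rows[5,6) x cols[0,2) = 1x2
Op 7 cut(0, 1): punch at orig (5,1); cuts so far [(5, 0), (5, 1)]; region rows[5,6) x cols[0,2) = 1x2
Unfold 1 (reflect across h@5): 4 holes -> [(4, 0), (4, 1), (5, 0), (5, 1)]
Unfold 2 (reflect across h@6): 8 holes -> [(4, 0), (4, 1), (5, 0), (5, 1), (6, 0), (6, 1), (7, 0), (7, 1)]
Unfold 3 (reflect across v@2): 16 holes -> [(4, 0), (4, 1), (4, 2), (4, 3), (5, 0), (5, 1), (5, 2), (5, 3), (6, 0), (6, 1), (6, 2), (6, 3), (7, 0), (7, 1), (7, 2), (7, 3)]
Unfold 4 (reflect across h@4): 32 holes -> [(0, 0), (0, 1), (0, 2), (0, 3), (1, 0), (1, 1), (1, 2), (1, 3), (2, 0), (2, 1), (2, 2), (2, 3), (3, 0), (3, 1), (3, 2), (3, 3), (4, 0), (4, 1), (4, 2), (4, 3), (5, 0), (5, 1), (5, 2), (5, 3), (6, 0), (6, 1), (6, 2), (6, 3), (7, 0), (7, 1), (7, 2), (7, 3)]
Unfold 5 (reflect across h@8): 64 holes -> [(0, 0), (0, 1), (0, 2), (0, 3), (1, 0), (1, 1), (1, 2), (1, 3), (2, 0), (2, 1), (2, 2), (2, 3), (3, 0), (3, 1), (3, 2), (3, 3), (4, 0), (4, 1), (4, 2), (4, 3), (5, 0), (5, 1), (5, 2), (5, 3), (6, 0), (6, 1), (6, 2), (6, 3), (7, 0), (7, 1), (7, 2), (7, 3), (8, 0), (8, 1), (8, 2), (8, 3), (9, 0), (9, 1), (9, 2), (9, 3), (10, 0), (10, 1), (10, 2), (10, 3), (11, 0), (11, 1), (11, 2), (11, 3), (12, 0), (12, 1), (12, 2), (12, 3), (13, 0), (13, 1), (13, 2), (13, 3), (14, 0), (14, 1), (14, 2), (14, 3), (15, 0), (15, 1), (15, 2), (15, 3)]

Answer: 64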